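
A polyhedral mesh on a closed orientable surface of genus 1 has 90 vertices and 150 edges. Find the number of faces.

60

For a closed orientable surface of genus 1, χ = 2 − 2·1 = 0.
F = 0 − V + E = 0 − 90 + 150 = 60.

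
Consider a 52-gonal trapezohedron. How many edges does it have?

208

The n-trapezohedron (dual of the n-antiprism) has V = 2·52 + 2 = 106, E = 4·52 = 208, F = 2·52 = 104.
Check: V − E + F = 106 − 208 + 104 = 2.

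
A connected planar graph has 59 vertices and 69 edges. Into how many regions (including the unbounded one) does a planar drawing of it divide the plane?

Euler's formula for a connected plane graph: V − E + F = 2, so F = 2 − 59 + 69 = 12.

12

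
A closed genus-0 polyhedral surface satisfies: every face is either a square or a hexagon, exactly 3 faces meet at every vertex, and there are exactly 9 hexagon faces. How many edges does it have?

Let x be the number of squares; then F = 9 + x.
Edge–face incidences: 2E = 6·9 + 4·x = 54 + 4x.
Every vertex has degree 3, so 3V = 2E.
Euler: V − E + F = 2 ⇒ (2E)/3 − E + (9 + x) = 2.
Multiply by 6: 2·(2E) − 3·(2E) + 6·(9 + x) = 12, i.e. 54 + 6x − (54 + 4x) = 12.
Collecting terms: 2x = 12, so x = 6.
Then 2E = 54 + 4·6 = 78, so E = 39, V = 2E/3 = 26, F = 9 + 6 = 15.

39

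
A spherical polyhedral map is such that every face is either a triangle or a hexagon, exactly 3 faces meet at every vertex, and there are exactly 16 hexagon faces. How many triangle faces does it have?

Let x be the number of triangles; then F = 16 + x.
Edge–face incidences: 2E = 6·16 + 3·x = 96 + 3x.
Every vertex has degree 3, so 3V = 2E.
Euler: V − E + F = 2 ⇒ (2E)/3 − E + (16 + x) = 2.
Multiply by 6: 2·(2E) − 3·(2E) + 6·(16 + x) = 12, i.e. 96 + 6x − (96 + 3x) = 12.
Collecting terms: 3x = 12, so x = 4.
Then 2E = 96 + 3·4 = 108, so E = 54, V = 2E/3 = 36, F = 16 + 4 = 20.

4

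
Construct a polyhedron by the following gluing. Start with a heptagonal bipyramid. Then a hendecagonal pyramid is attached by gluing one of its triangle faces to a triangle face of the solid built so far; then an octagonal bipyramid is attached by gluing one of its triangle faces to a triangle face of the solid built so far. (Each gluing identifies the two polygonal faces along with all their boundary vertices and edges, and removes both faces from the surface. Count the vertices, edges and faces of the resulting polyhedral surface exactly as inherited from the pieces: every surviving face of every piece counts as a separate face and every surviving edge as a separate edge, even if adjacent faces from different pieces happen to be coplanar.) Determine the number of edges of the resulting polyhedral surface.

61

A heptagonal bipyramid: V=9, E=21, F=14.
Attach a hendecagonal pyramid (V=12, E=22, F=12) along a 3-gon: merge 3 vertices and 3 edges, delete both glued faces → V=18, E=40, F=24.
Attach an octagonal bipyramid (V=10, E=24, F=16) along a 3-gon: merge 3 vertices and 3 edges, delete both glued faces → V=25, E=61, F=38.
Check: V − E + F = 25 − 61 + 38 = 2.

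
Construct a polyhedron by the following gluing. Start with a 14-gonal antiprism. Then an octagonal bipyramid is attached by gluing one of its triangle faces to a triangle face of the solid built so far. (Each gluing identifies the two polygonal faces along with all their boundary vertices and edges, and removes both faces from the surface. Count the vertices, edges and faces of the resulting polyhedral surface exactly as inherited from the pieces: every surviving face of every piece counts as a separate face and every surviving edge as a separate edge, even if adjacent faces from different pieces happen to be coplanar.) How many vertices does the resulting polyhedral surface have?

35

A 14-gonal antiprism: V=28, E=56, F=30.
Attach an octagonal bipyramid (V=10, E=24, F=16) along a 3-gon: merge 3 vertices and 3 edges, delete both glued faces → V=35, E=77, F=44.
Check: V − E + F = 35 − 77 + 44 = 2.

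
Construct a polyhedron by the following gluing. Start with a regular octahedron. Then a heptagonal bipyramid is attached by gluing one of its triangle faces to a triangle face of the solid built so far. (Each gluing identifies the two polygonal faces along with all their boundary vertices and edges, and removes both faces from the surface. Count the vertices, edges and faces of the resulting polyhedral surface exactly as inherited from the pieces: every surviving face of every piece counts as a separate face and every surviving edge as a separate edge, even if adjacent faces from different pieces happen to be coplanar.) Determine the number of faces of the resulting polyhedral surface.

20

A regular octahedron: V=6, E=12, F=8.
Attach a heptagonal bipyramid (V=9, E=21, F=14) along a 3-gon: merge 3 vertices and 3 edges, delete both glued faces → V=12, E=30, F=20.
Check: V − E + F = 12 − 30 + 20 = 2.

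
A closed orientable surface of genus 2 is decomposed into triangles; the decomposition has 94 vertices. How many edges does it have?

χ = 2 − 2·2 = -2, and every face is a triangle so 3F = 2E.
V − E + F = -2 with E = 3F/2 gives 94 − (3/2 − 1)·F = -2, so F = 192 and E = 288.

288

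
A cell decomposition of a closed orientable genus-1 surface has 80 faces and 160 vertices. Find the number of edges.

For a closed orientable surface of genus 1, χ = 2 − 2·1 = 0.
E = V + F − (0) = 160 + 80 − (0) = 240.

240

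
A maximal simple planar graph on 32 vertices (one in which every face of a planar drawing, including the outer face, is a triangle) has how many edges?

90

In a plane triangulation 3F = 2E and V − E + F = 2, so E = 3V − 6 = 3·32 − 6 = 90.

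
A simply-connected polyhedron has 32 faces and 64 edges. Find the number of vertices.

Here V − E + F = 2.
V = 2 + E − F = 2 + 64 − 32 = 34.

34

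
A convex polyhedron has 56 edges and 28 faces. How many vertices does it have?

Here V − E + F = 2.
V = 2 + E − F = 2 + 56 − 28 = 30.

30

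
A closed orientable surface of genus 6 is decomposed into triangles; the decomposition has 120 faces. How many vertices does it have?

χ = 2 − 2·6 = -10, and every face is a triangle so 3F = 2E.
E = 3·120/2 = 180. Then V = -10 + E − F = -10 + 180 − 120 = 50.

50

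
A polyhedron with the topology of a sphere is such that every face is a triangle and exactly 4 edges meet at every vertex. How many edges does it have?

Each face has 3 edges and each edge borders two faces, so 2E = 3F.
Each vertex has degree 4, so 4V = 2E and hence V = 3F/4.
Euler: V − E + F = 2 ⇒ (3F/4) − (3F/2) + F = 2.
Multiply by 8: (6 − 12 + 8)F = 16, i.e. 2F = 16.
So F = 8, E = 3·8/2 = 12, V = 3·8/4 = 6.

12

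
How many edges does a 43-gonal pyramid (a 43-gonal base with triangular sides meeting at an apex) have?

86

A pyramid on an n-gon base has one n-gon and n triangles: V = 43 + 1 = 44, E = 2·43 = 86, F = 43 + 1 = 44.
Check: V − E + F = 44 − 86 + 44 = 2.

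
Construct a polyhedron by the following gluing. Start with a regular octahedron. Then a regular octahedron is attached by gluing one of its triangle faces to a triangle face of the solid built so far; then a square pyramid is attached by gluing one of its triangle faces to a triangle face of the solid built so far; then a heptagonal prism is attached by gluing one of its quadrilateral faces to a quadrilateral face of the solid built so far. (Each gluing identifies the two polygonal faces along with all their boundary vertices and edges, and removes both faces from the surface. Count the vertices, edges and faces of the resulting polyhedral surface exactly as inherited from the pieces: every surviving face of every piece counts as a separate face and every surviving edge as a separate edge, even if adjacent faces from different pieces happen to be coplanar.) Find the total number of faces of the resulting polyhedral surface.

24

A regular octahedron: V=6, E=12, F=8.
Attach a regular octahedron (V=6, E=12, F=8) along a 3-gon: merge 3 vertices and 3 edges, delete both glued faces → V=9, E=21, F=14.
Attach a square pyramid (V=5, E=8, F=5) along a 3-gon: merge 3 vertices and 3 edges, delete both glued faces → V=11, E=26, F=17.
Attach a heptagonal prism (V=14, E=21, F=9) along a 4-gon: merge 4 vertices and 4 edges, delete both glued faces → V=21, E=43, F=24.
Check: V − E + F = 21 − 43 + 24 = 2.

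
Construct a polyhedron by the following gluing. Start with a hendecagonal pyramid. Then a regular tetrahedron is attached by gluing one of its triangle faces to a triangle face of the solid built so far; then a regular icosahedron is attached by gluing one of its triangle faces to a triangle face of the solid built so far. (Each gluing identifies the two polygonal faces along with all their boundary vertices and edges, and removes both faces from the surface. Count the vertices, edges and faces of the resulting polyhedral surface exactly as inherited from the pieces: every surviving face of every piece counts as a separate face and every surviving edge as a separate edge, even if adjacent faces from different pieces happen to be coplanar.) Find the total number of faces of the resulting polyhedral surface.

A hendecagonal pyramid: V=12, E=22, F=12.
Attach a regular tetrahedron (V=4, E=6, F=4) along a 3-gon: merge 3 vertices and 3 edges, delete both glued faces → V=13, E=25, F=14.
Attach a regular icosahedron (V=12, E=30, F=20) along a 3-gon: merge 3 vertices and 3 edges, delete both glued faces → V=22, E=52, F=32.
Check: V − E + F = 22 − 52 + 32 = 2.

32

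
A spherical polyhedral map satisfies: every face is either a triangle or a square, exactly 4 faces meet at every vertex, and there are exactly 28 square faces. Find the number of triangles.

Let x be the number of triangles; then F = 28 + x.
Edge–face incidences: 2E = 4·28 + 3·x = 112 + 3x.
Every vertex has degree 4, so 4V = 2E.
Euler: V − E + F = 2 ⇒ (2E)/4 − E + (28 + x) = 2.
Multiply by 8: 2·(2E) − 4·(2E) + 8·(28 + x) = 16, i.e. 224 + 8x − 2·(112 + 3x) = 16.
Collecting terms: 2x = 16, so x = 8.
Then 2E = 112 + 3·8 = 136, so E = 68, V = 2E/4 = 34, F = 28 + 8 = 36.

8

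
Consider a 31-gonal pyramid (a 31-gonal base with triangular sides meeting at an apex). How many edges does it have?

62

A pyramid on an n-gon base has one n-gon and n triangles: V = 31 + 1 = 32, E = 2·31 = 62, F = 31 + 1 = 32.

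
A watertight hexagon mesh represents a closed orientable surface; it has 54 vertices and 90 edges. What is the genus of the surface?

4

Every face is a hexagon and each edge borders two faces, so 6F = 2·90, giving F = 30.
χ = V − E + F = 54 − 90 + 30 = -6.
For a closed orientable surface χ = 2 − 2g, so g = (2 − (-6))/2 = 4.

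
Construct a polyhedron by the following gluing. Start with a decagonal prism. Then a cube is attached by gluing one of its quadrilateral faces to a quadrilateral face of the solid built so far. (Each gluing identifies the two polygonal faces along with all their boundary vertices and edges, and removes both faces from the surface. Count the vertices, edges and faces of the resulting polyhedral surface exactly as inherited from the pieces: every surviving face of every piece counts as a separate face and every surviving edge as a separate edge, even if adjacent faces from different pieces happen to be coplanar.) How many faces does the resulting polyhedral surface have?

A decagonal prism: V=20, E=30, F=12.
Attach a cube (V=8, E=12, F=6) along a 4-gon: merge 4 vertices and 4 edges, delete both glued faces → V=24, E=38, F=16.
Check: V − E + F = 24 − 38 + 16 = 2.

16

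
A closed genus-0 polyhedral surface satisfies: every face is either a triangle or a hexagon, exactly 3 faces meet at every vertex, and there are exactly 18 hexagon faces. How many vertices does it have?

Let x be the number of triangles; then F = 18 + x.
Edge–face incidences: 2E = 6·18 + 3·x = 108 + 3x.
Every vertex has degree 3, so 3V = 2E.
Euler: V − E + F = 2 ⇒ (2E)/3 − E + (18 + x) = 2.
Multiply by 6: 2·(2E) − 3·(2E) + 6·(18 + x) = 12, i.e. 108 + 6x − (108 + 3x) = 12.
Collecting terms: 3x = 12, so x = 4.
Then 2E = 108 + 3·4 = 120, so E = 60, V = 2E/3 = 40, F = 18 + 4 = 22.

40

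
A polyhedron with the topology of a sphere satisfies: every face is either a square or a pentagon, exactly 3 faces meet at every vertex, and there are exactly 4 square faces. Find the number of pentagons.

Let x be the number of pentagons; then F = 4 + x.
Edge–face incidences: 2E = 4·4 + 5·x = 16 + 5x.
Every vertex has degree 3, so 3V = 2E.
Euler: V − E + F = 2 ⇒ (2E)/3 − E + (4 + x) = 2.
Multiply by 6: 2·(2E) − 3·(2E) + 6·(4 + x) = 12, i.e. 24 + 6x − (16 + 5x) = 12.
Collecting terms: x + 8 = 12, so x = 4.
Then 2E = 16 + 5·4 = 36, so E = 18, V = 2E/3 = 12, F = 4 + 4 = 8.

4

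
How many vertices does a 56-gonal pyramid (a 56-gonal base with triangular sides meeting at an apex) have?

57

A pyramid on an n-gon base has one n-gon and n triangles: V = 56 + 1 = 57, E = 2·56 = 112, F = 56 + 1 = 57.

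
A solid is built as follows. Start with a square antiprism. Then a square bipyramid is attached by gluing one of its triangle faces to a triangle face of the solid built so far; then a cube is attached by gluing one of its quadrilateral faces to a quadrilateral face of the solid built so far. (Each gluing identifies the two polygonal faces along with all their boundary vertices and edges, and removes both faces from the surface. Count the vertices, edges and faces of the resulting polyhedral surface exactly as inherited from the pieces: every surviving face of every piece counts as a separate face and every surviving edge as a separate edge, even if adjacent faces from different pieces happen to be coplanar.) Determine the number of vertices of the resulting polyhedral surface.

A square antiprism: V=8, E=16, F=10.
Attach a square bipyramid (V=6, E=12, F=8) along a 3-gon: merge 3 vertices and 3 edges, delete both glued faces → V=11, E=25, F=16.
Attach a cube (V=8, E=12, F=6) along a 4-gon: merge 4 vertices and 4 edges, delete both glued faces → V=15, E=33, F=20.
Check: V − E + F = 15 − 33 + 20 = 2.

15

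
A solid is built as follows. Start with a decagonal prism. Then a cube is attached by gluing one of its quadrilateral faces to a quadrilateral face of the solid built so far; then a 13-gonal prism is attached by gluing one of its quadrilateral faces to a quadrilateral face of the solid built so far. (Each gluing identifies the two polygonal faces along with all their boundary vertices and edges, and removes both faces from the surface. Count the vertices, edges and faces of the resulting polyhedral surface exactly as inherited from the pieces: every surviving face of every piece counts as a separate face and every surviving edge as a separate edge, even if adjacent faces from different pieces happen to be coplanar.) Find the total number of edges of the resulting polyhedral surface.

A decagonal prism: V=20, E=30, F=12.
Attach a cube (V=8, E=12, F=6) along a 4-gon: merge 4 vertices and 4 edges, delete both glued faces → V=24, E=38, F=16.
Attach a 13-gonal prism (V=26, E=39, F=15) along a 4-gon: merge 4 vertices and 4 edges, delete both glued faces → V=46, E=73, F=29.
Check: V − E + F = 46 − 73 + 29 = 2.

73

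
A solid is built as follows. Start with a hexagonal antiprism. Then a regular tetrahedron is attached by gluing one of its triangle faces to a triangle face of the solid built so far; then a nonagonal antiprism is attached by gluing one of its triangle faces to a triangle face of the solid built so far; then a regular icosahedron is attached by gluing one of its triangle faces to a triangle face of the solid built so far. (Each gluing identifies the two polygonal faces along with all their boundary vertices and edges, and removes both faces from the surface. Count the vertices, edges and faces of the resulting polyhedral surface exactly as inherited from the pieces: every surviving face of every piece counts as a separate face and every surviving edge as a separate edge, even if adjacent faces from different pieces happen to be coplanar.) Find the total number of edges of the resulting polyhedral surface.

87

A hexagonal antiprism: V=12, E=24, F=14.
Attach a regular tetrahedron (V=4, E=6, F=4) along a 3-gon: merge 3 vertices and 3 edges, delete both glued faces → V=13, E=27, F=16.
Attach a nonagonal antiprism (V=18, E=36, F=20) along a 3-gon: merge 3 vertices and 3 edges, delete both glued faces → V=28, E=60, F=34.
Attach a regular icosahedron (V=12, E=30, F=20) along a 3-gon: merge 3 vertices and 3 edges, delete both glued faces → V=37, E=87, F=52.
Check: V − E + F = 37 − 87 + 52 = 2.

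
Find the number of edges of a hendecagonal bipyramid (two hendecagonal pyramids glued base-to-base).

33

A bipyramid over an n-gon has 2n triangular faces and n + 2 vertices: V = 11 + 2 = 13, E = 3·11 = 33, F = 2·11 = 22.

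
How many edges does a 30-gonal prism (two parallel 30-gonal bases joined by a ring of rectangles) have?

A prism on an n-gon has two n-gon bases and n rectangular sides: V = 2·30 = 60, E = 3·30 = 90, F = 30 + 2 = 32.

90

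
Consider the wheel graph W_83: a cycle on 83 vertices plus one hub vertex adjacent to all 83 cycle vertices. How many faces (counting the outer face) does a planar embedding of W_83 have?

W_83 has V = 83 + 1 = 84 vertices and E = 2·83 = 166 edges.
By Euler's formula F = 2 − V + E = 2 − 84 + 166 = 84.

84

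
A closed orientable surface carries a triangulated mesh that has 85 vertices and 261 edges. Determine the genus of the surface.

2

Every face is a triangle and each edge borders two faces, so 3F = 2·261, giving F = 174.
χ = V − E + F = 85 − 261 + 174 = -2.
For a closed orientable surface χ = 2 − 2g, so g = (2 − (-2))/2 = 2.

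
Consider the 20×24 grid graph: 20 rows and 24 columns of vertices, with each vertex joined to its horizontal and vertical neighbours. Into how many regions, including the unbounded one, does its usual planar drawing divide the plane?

438

The grid has V = 20·24 = 480 vertices and E = 20·23 + 24·19 = 916 edges.
F = 2 − V + E = 2 − 480 + 916 = 438.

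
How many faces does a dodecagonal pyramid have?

13

A pyramid on an n-gon base has one n-gon and n triangles: V = 12 + 1 = 13, E = 2·12 = 24, F = 12 + 1 = 13.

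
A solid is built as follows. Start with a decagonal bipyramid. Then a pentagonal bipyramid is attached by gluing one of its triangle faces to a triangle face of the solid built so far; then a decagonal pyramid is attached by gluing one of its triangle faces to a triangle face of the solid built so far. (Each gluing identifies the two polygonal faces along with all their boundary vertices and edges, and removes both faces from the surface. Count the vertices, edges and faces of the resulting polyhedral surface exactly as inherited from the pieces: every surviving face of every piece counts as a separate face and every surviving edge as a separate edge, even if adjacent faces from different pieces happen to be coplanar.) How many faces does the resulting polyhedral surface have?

37

A decagonal bipyramid: V=12, E=30, F=20.
Attach a pentagonal bipyramid (V=7, E=15, F=10) along a 3-gon: merge 3 vertices and 3 edges, delete both glued faces → V=16, E=42, F=28.
Attach a decagonal pyramid (V=11, E=20, F=11) along a 3-gon: merge 3 vertices and 3 edges, delete both glued faces → V=24, E=59, F=37.
Check: V − E + F = 24 − 59 + 37 = 2.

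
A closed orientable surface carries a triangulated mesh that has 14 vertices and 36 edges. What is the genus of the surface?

Every face is a triangle and each edge borders two faces, so 3F = 2·36, giving F = 24.
χ = V − E + F = 14 − 36 + 24 = 2.
For a closed orientable surface χ = 2 − 2g, so g = (2 − (2))/2 = 0.

0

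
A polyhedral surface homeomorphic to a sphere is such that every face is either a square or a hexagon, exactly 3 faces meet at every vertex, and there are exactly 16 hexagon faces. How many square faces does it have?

6

Let x be the number of squares; then F = 16 + x.
Edge–face incidences: 2E = 6·16 + 4·x = 96 + 4x.
Every vertex has degree 3, so 3V = 2E.
Euler: V − E + F = 2 ⇒ (2E)/3 − E + (16 + x) = 2.
Multiply by 6: 2·(2E) − 3·(2E) + 6·(16 + x) = 12, i.e. 96 + 6x − (96 + 4x) = 12.
Collecting terms: 2x = 12, so x = 6.
Then 2E = 96 + 4·6 = 120, so E = 60, V = 2E/3 = 40, F = 16 + 6 = 22.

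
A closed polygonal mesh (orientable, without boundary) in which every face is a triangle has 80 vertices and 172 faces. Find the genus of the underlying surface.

4

Every face is a triangle, so 2E = 3·172 = 516, giving E = 258.
χ = V − E + F = 80 − 258 + 172 = -6.
For a closed orientable surface χ = 2 − 2g, so g = (2 − (-6))/2 = 4.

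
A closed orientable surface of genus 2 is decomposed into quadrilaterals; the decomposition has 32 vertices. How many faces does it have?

34

χ = 2 − 2·2 = -2, and every face is a square so 4F = 2E.
V − E + F = -2 with E = 4F/2 gives 32 − (4/2 − 1)·F = -2, so F = 34 and E = 68.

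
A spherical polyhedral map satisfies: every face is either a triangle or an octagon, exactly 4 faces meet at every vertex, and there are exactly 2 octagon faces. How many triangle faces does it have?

Let x be the number of triangles; then F = 2 + x.
Edge–face incidences: 2E = 8·2 + 3·x = 16 + 3x.
Every vertex has degree 4, so 4V = 2E.
Euler: V − E + F = 2 ⇒ (2E)/4 − E + (2 + x) = 2.
Multiply by 8: 2·(2E) − 4·(2E) + 8·(2 + x) = 16, i.e. 16 + 8x − 2·(16 + 3x) = 16.
Collecting terms: 2x − 16 = 16, so 2x = 32, so x = 16.
Then 2E = 16 + 3·16 = 64, so E = 32, V = 2E/4 = 16, F = 2 + 16 = 18.

16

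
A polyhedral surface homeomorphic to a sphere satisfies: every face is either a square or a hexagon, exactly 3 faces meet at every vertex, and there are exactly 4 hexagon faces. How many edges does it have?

Let x be the number of squares; then F = 4 + x.
Edge–face incidences: 2E = 6·4 + 4·x = 24 + 4x.
Every vertex has degree 3, so 3V = 2E.
Euler: V − E + F = 2 ⇒ (2E)/3 − E + (4 + x) = 2.
Multiply by 6: 2·(2E) − 3·(2E) + 6·(4 + x) = 12, i.e. 24 + 6x − (24 + 4x) = 12.
Collecting terms: 2x = 12, so x = 6.
Then 2E = 24 + 4·6 = 48, so E = 24, V = 2E/3 = 16, F = 4 + 6 = 10.

24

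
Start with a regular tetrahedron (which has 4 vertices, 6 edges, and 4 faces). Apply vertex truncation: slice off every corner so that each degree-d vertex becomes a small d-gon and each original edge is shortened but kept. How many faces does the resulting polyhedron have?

Truncation replaces each original edge-end by a new vertex, so V′ = 2E = 12.
Each original edge survives, and each old vertex of degree d contributes d new edges; summing degrees gives Σd = 2E, so E′ = E + 2E = 3E = 18.
Each original face survives and each original vertex becomes one new face: F′ = F + V = 8.

8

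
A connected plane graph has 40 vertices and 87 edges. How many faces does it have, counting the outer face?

Euler's formula for a connected plane graph: V − E + F = 2, so F = 2 − 40 + 87 = 49.

49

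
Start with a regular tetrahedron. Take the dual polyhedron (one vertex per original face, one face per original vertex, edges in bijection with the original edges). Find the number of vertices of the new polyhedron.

4

The base solid has V = 4, E = 6, F = 4.
The dual swaps V and F and preserves E: V′ = F = 4, E′ = E = 6, F′ = V = 4.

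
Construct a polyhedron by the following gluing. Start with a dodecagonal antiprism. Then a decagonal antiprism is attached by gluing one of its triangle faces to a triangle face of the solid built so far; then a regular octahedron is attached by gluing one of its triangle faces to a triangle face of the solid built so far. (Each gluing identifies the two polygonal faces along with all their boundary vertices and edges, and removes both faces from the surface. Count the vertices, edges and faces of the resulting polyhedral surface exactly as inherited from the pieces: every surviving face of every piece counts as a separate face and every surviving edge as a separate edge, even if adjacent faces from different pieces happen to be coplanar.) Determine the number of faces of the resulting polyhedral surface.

52

A dodecagonal antiprism: V=24, E=48, F=26.
Attach a decagonal antiprism (V=20, E=40, F=22) along a 3-gon: merge 3 vertices and 3 edges, delete both glued faces → V=41, E=85, F=46.
Attach a regular octahedron (V=6, E=12, F=8) along a 3-gon: merge 3 vertices and 3 edges, delete both glued faces → V=44, E=94, F=52.
Check: V − E + F = 44 − 94 + 52 = 2.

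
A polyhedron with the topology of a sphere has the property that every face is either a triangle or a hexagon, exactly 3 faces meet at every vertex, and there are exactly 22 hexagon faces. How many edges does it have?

Let x be the number of triangles; then F = 22 + x.
Edge–face incidences: 2E = 6·22 + 3·x = 132 + 3x.
Every vertex has degree 3, so 3V = 2E.
Euler: V − E + F = 2 ⇒ (2E)/3 − E + (22 + x) = 2.
Multiply by 6: 2·(2E) − 3·(2E) + 6·(22 + x) = 12, i.e. 132 + 6x − (132 + 3x) = 12.
Collecting terms: 3x = 12, so x = 4.
Then 2E = 132 + 3·4 = 144, so E = 72, V = 2E/3 = 48, F = 22 + 4 = 26.

72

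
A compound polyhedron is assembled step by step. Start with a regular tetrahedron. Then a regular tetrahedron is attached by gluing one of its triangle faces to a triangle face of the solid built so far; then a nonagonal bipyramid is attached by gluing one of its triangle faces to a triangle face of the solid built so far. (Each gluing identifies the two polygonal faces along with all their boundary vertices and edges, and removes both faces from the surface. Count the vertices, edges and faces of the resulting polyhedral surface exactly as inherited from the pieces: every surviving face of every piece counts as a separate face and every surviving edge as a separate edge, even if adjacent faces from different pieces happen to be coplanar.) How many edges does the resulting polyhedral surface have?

33

A regular tetrahedron: V=4, E=6, F=4.
Attach a regular tetrahedron (V=4, E=6, F=4) along a 3-gon: merge 3 vertices and 3 edges, delete both glued faces → V=5, E=9, F=6.
Attach a nonagonal bipyramid (V=11, E=27, F=18) along a 3-gon: merge 3 vertices and 3 edges, delete both glued faces → V=13, E=33, F=22.
Check: V − E + F = 13 − 33 + 22 = 2.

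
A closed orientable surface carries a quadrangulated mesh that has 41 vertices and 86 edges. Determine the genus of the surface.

2

Every face is a square and each edge borders two faces, so 4F = 2·86, giving F = 43.
χ = V − E + F = 41 − 86 + 43 = -2.
For a closed orientable surface χ = 2 − 2g, so g = (2 − (-2))/2 = 2.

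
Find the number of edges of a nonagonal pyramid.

A pyramid on an n-gon base has one n-gon and n triangles: V = 9 + 1 = 10, E = 2·9 = 18, F = 9 + 1 = 10.

18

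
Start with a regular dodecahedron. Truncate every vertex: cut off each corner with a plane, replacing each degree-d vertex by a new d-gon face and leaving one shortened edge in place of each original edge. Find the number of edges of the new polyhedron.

90

The base solid has V = 20, E = 30, F = 12.
Truncation replaces each original edge-end by a new vertex, so V′ = 2E = 60.
Each original edge survives, and each old vertex of degree d contributes d new edges; summing degrees gives Σd = 2E, so E′ = E + 2E = 3E = 90.
Each original face survives and each original vertex becomes one new face: F′ = F + V = 32.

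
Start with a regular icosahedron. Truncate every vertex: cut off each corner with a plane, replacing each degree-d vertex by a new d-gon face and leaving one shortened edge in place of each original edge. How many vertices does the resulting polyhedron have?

60

The base solid has V = 12, E = 30, F = 20.
Truncation replaces each original edge-end by a new vertex, so V′ = 2E = 60.
Each original edge survives, and each old vertex of degree d contributes d new edges; summing degrees gives Σd = 2E, so E′ = E + 2E = 3E = 90.
Each original face survives and each original vertex becomes one new face: F′ = F + V = 32.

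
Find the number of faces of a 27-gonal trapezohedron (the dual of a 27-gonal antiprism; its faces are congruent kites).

54

The n-trapezohedron (dual of the n-antiprism) has V = 2·27 + 2 = 56, E = 4·27 = 108, F = 2·27 = 54.
Check: V − E + F = 56 − 108 + 54 = 2.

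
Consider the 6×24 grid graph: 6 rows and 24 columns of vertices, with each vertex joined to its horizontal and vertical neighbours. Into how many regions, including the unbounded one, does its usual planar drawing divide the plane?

The grid has V = 6·24 = 144 vertices and E = 6·23 + 24·5 = 258 edges.
F = 2 − V + E = 2 − 144 + 258 = 116.

116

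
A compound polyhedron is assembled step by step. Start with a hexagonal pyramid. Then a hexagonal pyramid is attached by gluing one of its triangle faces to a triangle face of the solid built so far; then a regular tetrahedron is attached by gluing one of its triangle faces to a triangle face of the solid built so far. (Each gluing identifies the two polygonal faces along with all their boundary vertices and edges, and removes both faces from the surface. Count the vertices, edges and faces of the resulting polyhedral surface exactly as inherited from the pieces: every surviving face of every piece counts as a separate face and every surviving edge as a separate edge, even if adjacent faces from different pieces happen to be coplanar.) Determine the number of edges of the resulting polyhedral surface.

A hexagonal pyramid: V=7, E=12, F=7.
Attach a hexagonal pyramid (V=7, E=12, F=7) along a 3-gon: merge 3 vertices and 3 edges, delete both glued faces → V=11, E=21, F=12.
Attach a regular tetrahedron (V=4, E=6, F=4) along a 3-gon: merge 3 vertices and 3 edges, delete both glued faces → V=12, E=24, F=14.
Check: V − E + F = 12 − 24 + 14 = 2.

24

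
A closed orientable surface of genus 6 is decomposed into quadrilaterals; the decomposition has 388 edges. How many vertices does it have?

184

χ = 2 − 2·6 = -10, and every face is a square so 4F = 2E.
F = 2E/4 = 194. Then V = -10 + E − F = -10 + 388 − 194 = 184.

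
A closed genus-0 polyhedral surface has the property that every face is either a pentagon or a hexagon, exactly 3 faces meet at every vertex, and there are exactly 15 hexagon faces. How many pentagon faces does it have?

12

Let x be the number of pentagons; then F = 15 + x.
Edge–face incidences: 2E = 6·15 + 5·x = 90 + 5x.
Every vertex has degree 3, so 3V = 2E.
Euler: V − E + F = 2 ⇒ (2E)/3 − E + (15 + x) = 2.
Multiply by 6: 2·(2E) − 3·(2E) + 6·(15 + x) = 12, i.e. 90 + 6x − (90 + 5x) = 12.
Collecting terms: x = 12.
Then 2E = 90 + 5·12 = 150, so E = 75, V = 2E/3 = 50, F = 15 + 12 = 27.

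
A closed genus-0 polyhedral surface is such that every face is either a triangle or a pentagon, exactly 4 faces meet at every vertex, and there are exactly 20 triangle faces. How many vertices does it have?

30

Let x be the number of pentagons; then F = 20 + x.
Edge–face incidences: 2E = 3·20 + 5·x = 60 + 5x.
Every vertex has degree 4, so 4V = 2E.
Euler: V − E + F = 2 ⇒ (2E)/4 − E + (20 + x) = 2.
Multiply by 8: 2·(2E) − 4·(2E) + 8·(20 + x) = 16, i.e. 160 + 8x − 2·(60 + 5x) = 16.
Collecting terms: −2x + 40 = 16, so −2x = −24, so x = 12.
Then 2E = 60 + 5·12 = 120, so E = 60, V = 2E/4 = 30, F = 20 + 12 = 32.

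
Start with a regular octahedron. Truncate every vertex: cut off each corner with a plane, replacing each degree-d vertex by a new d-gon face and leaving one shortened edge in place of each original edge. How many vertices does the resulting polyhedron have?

The base solid has V = 6, E = 12, F = 8.
Truncation replaces each original edge-end by a new vertex, so V′ = 2E = 24.
Each original edge survives, and each old vertex of degree d contributes d new edges; summing degrees gives Σd = 2E, so E′ = E + 2E = 3E = 36.
Each original face survives and each original vertex becomes one new face: F′ = F + V = 14.

24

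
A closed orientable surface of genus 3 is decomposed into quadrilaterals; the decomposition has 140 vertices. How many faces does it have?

144

χ = 2 − 2·3 = -4, and every face is a square so 4F = 2E.
V − E + F = -4 with E = 4F/2 gives 140 − (4/2 − 1)·F = -4, so F = 144 and E = 288.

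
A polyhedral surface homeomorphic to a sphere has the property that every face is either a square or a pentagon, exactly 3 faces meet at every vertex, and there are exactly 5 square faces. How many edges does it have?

15

Let x be the number of pentagons; then F = 5 + x.
Edge–face incidences: 2E = 4·5 + 5·x = 20 + 5x.
Every vertex has degree 3, so 3V = 2E.
Euler: V − E + F = 2 ⇒ (2E)/3 − E + (5 + x) = 2.
Multiply by 6: 2·(2E) − 3·(2E) + 6·(5 + x) = 12, i.e. 30 + 6x − (20 + 5x) = 12.
Collecting terms: x + 10 = 12, so x = 2.
Then 2E = 20 + 5·2 = 30, so E = 15, V = 2E/3 = 10, F = 5 + 2 = 7.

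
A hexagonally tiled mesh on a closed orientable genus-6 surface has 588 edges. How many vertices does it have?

382

χ = 2 − 2·6 = -10, and every face is a hexagon so 6F = 2E.
F = 2E/6 = 196. Then V = -10 + E − F = -10 + 588 − 196 = 382.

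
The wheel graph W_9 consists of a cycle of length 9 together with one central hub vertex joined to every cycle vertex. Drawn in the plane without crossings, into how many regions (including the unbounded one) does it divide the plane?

W_9 has V = 9 + 1 = 10 vertices and E = 2·9 = 18 edges.
By Euler's formula F = 2 − V + E = 2 − 10 + 18 = 10.

10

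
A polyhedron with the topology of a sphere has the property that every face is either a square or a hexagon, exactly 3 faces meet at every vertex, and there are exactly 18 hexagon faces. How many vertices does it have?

44

Let x be the number of squares; then F = 18 + x.
Edge–face incidences: 2E = 6·18 + 4·x = 108 + 4x.
Every vertex has degree 3, so 3V = 2E.
Euler: V − E + F = 2 ⇒ (2E)/3 − E + (18 + x) = 2.
Multiply by 6: 2·(2E) − 3·(2E) + 6·(18 + x) = 12, i.e. 108 + 6x − (108 + 4x) = 12.
Collecting terms: 2x = 12, so x = 6.
Then 2E = 108 + 4·6 = 132, so E = 66, V = 2E/3 = 44, F = 18 + 6 = 24.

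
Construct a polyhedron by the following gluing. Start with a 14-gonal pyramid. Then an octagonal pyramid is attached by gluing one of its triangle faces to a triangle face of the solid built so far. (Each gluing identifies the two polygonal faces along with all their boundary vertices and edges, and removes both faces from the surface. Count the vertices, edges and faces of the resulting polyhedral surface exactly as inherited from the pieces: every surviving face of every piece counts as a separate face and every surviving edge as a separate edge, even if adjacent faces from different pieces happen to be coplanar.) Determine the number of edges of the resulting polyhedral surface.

41

A 14-gonal pyramid: V=15, E=28, F=15.
Attach an octagonal pyramid (V=9, E=16, F=9) along a 3-gon: merge 3 vertices and 3 edges, delete both glued faces → V=21, E=41, F=22.
Check: V − E + F = 21 − 41 + 22 = 2.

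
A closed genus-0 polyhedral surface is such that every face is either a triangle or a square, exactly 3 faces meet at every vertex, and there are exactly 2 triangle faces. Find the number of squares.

Let x be the number of squares; then F = 2 + x.
Edge–face incidences: 2E = 3·2 + 4·x = 6 + 4x.
Every vertex has degree 3, so 3V = 2E.
Euler: V − E + F = 2 ⇒ (2E)/3 − E + (2 + x) = 2.
Multiply by 6: 2·(2E) − 3·(2E) + 6·(2 + x) = 12, i.e. 12 + 6x − (6 + 4x) = 12.
Collecting terms: 2x + 6 = 12, so 2x = 6, so x = 3.
Then 2E = 6 + 4·3 = 18, so E = 9, V = 2E/3 = 6, F = 2 + 3 = 5.

3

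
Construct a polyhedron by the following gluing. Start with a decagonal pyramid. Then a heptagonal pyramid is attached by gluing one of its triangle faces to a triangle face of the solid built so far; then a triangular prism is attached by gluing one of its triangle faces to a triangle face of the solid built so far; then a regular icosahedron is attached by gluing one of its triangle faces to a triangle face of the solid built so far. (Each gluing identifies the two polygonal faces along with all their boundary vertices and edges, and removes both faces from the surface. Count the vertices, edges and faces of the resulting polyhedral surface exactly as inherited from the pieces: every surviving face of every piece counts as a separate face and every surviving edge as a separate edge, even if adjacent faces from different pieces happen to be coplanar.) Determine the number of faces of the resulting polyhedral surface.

A decagonal pyramid: V=11, E=20, F=11.
Attach a heptagonal pyramid (V=8, E=14, F=8) along a 3-gon: merge 3 vertices and 3 edges, delete both glued faces → V=16, E=31, F=17.
Attach a triangular prism (V=6, E=9, F=5) along a 3-gon: merge 3 vertices and 3 edges, delete both glued faces → V=19, E=37, F=20.
Attach a regular icosahedron (V=12, E=30, F=20) along a 3-gon: merge 3 vertices and 3 edges, delete both glued faces → V=28, E=64, F=38.
Check: V − E + F = 28 − 64 + 38 = 2.

38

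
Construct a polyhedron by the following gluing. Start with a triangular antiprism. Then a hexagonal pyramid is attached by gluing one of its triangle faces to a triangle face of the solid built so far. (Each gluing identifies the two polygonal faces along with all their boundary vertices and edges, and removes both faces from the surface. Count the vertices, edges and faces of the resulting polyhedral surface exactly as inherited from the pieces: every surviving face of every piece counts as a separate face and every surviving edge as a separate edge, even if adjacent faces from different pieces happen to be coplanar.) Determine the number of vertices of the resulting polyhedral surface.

A triangular antiprism: V=6, E=12, F=8.
Attach a hexagonal pyramid (V=7, E=12, F=7) along a 3-gon: merge 3 vertices and 3 edges, delete both glued faces → V=10, E=21, F=13.
Check: V − E + F = 10 − 21 + 13 = 2.

10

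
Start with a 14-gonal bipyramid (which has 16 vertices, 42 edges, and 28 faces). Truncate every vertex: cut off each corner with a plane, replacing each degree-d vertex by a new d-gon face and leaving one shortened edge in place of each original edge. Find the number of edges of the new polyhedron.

Truncation replaces each original edge-end by a new vertex, so V′ = 2E = 84.
Each original edge survives, and each old vertex of degree d contributes d new edges; summing degrees gives Σd = 2E, so E′ = E + 2E = 3E = 126.
Each original face survives and each original vertex becomes one new face: F′ = F + V = 44.

126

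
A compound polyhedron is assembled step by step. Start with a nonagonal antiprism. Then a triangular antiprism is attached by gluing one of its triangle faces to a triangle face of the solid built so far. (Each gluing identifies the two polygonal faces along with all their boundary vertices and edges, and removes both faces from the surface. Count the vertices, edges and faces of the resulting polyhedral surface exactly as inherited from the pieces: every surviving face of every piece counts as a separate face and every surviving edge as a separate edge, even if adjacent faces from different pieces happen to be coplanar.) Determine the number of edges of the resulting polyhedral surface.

45

A nonagonal antiprism: V=18, E=36, F=20.
Attach a triangular antiprism (V=6, E=12, F=8) along a 3-gon: merge 3 vertices and 3 edges, delete both glued faces → V=21, E=45, F=26.
Check: V − E + F = 21 − 45 + 26 = 2.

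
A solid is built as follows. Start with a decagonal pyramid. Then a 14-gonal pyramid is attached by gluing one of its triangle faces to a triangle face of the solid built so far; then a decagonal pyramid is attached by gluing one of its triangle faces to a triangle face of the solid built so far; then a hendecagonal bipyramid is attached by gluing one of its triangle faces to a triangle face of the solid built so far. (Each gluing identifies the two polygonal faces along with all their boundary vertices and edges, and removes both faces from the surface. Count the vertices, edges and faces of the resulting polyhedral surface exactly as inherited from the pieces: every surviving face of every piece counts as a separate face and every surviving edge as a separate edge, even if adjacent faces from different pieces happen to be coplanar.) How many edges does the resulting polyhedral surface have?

A decagonal pyramid: V=11, E=20, F=11.
Attach a 14-gonal pyramid (V=15, E=28, F=15) along a 3-gon: merge 3 vertices and 3 edges, delete both glued faces → V=23, E=45, F=24.
Attach a decagonal pyramid (V=11, E=20, F=11) along a 3-gon: merge 3 vertices and 3 edges, delete both glued faces → V=31, E=62, F=33.
Attach a hendecagonal bipyramid (V=13, E=33, F=22) along a 3-gon: merge 3 vertices and 3 edges, delete both glued faces → V=41, E=92, F=53.
Check: V − E + F = 41 − 92 + 53 = 2.

92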